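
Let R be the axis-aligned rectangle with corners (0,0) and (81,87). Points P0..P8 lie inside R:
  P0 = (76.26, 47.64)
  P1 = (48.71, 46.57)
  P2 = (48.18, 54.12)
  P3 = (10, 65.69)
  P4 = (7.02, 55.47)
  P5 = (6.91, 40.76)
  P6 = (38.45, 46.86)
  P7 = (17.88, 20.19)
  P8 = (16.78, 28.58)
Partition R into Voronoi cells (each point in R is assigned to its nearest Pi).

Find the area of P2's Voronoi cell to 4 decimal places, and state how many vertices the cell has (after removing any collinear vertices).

1. box [0,81]×[0,87]: [(0, 0) (81, 0) (81, 87) (0, 87)]
2. ⊥bis P2·P0 via (62.22,50.88): [(0, 0) (50.4785, 0) (70.5554, 87) (0, 87)]  |A|=5264.9723
3. ⊥bis P2·P1 via (48.445,50.345): [(0, 46.9442) (62.3213, 51.3191) (70.5554, 87) (0, 87)]  |A|=2506.9044
4. ⊥bis P2·P3 via (29.09,59.905): [(25.7093, 48.749) (62.3213, 51.3191) (70.5554, 87) (37.3008, 87)]  |A|=1278.6043
5. ⊥bis P2·P4 via (27.6,54.795): [(27.6071, 55.0116) (27.4056, 48.8681) (62.3213, 51.3191) (70.5554, 87) (37.3008, 87)]  |A|=1273.4057
6. ⊥bis P2·P5 via (27.545,47.44): [(27.6071, 55.0116) (27.4056, 48.8681) (62.3213, 51.3191) (70.5554, 87) (37.3008, 87)]  |A|=1273.4057
7. ⊥bis P2·P6 via (43.315,50.49): [(31.1696, 66.7675) (43.6731, 50.01) (62.3213, 51.3191) (70.5554, 87) (37.3008, 87)]  |A|=1120.2062
8. ⊥bis P2·P7 via (33.03,37.155): [(31.1696, 66.7675) (43.6731, 50.01) (62.3213, 51.3191) (70.5554, 87) (37.3008, 87)]  |A|=1120.2062
9. ⊥bis P2·P8 via (32.48,41.35): [(31.1696, 66.7675) (43.6731, 50.01) (62.3213, 51.3191) (70.5554, 87) (37.3008, 87)]  |A|=1120.2062
10. canonical 5-gon: [(31.1696, 66.7675) (43.6731, 50.01) (62.3213, 51.3191) (70.5554, 87) (37.3008, 87)]
11. shoelace: 1120.2062

Area of P2's cell: 1120.2062 (5 vertices)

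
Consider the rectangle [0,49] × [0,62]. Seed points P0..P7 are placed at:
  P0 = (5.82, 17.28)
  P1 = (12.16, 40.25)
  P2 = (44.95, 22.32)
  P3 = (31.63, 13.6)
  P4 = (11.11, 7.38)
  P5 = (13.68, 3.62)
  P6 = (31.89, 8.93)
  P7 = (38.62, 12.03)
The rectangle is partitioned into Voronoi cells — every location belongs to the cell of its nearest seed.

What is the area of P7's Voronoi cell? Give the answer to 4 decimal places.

1. box [0,49]×[0,62]: [(0, 0) (49, 0) (49, 62) (0, 62)]
2. ⊥bis P7·P0 via (22.22,14.655): [(19.8743, 0) (49, 0) (49, 62) (29.7981, 62)]  |A|=1498.1558
3. ⊥bis P7·P1 via (25.39,26.14): [(23.8231, 24.6709) (19.8743, 0) (49, 0) (49, 48.2775)]  |A|=967.0159
4. ⊥bis P7·P2 via (41.785,17.175): [(26.1116, 26.8166) (23.8231, 24.6709) (19.8743, 0) (49, 0) (49, 12.7366)]  |A|=560.2795
5. ⊥bis P7·P3 via (35.125,12.815): [(36.7939, 20.2453) (32.2467, 0) (49, 0) (49, 12.7366)]  |A|=247.3206
6. ⊥bis P7·P4 via (24.865,9.705): [(36.7939, 20.2453) (32.2467, 0) (49, 0) (49, 12.7366)]  |A|=247.3206
7. ⊥bis P7·P5 via (26.15,7.825): [(36.7939, 20.2453) (32.2467, 0) (49, 0) (49, 12.7366)]  |A|=247.3206
8. ⊥bis P7·P6 via (35.255,10.48): [(36.7939, 20.2453) (34.8151, 11.4351) (40.0823, 0) (49, 0) (49, 12.7366)]  |A|=202.5198
9. canonical 5-gon: [(36.7939, 20.2453) (34.8151, 11.4351) (40.0823, 0) (49, 0) (49, 12.7366)]
10. shoelace: 202.5198

Area of P7's cell: 202.5198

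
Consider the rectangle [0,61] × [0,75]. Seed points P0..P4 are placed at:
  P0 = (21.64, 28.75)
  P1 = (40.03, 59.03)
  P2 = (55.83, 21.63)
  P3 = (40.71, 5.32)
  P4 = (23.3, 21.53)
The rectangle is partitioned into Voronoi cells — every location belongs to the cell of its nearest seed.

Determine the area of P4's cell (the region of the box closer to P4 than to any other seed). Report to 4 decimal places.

Area of P4's cell: 754.0413

1. box [0,61]×[0,75]: [(0, 0) (61, 0) (61, 75) (0, 75)]
2. ⊥bis P4·P0 via (22.47,25.14): [(0, 19.9738) (0, 0) (61, 0) (61, 33.9987)]  |A|=1646.1602
3. ⊥bis P4·P1 via (31.665,40.28): [(50.9327, 31.684) (0, 19.9738) (0, 0) (61, 0) (61, 27.1927)]  |A|=1611.901
4. ⊥bis P4·P2 via (39.565,21.58): [(39.542, 29.0651) (0, 19.9738) (0, 0) (39.6313, 0)]  |A|=970.8464
5. ⊥bis P4·P3 via (32.005,13.425): [(39.5651, 21.5448) (39.542, 29.0651) (0, 19.9738) (0, 0) (19.5053, 0)]  |A|=754.0413
6. canonical 5-gon: [(39.5651, 21.5448) (39.542, 29.0651) (0, 19.9738) (0, 0) (19.5053, 0)]
7. shoelace: 754.0413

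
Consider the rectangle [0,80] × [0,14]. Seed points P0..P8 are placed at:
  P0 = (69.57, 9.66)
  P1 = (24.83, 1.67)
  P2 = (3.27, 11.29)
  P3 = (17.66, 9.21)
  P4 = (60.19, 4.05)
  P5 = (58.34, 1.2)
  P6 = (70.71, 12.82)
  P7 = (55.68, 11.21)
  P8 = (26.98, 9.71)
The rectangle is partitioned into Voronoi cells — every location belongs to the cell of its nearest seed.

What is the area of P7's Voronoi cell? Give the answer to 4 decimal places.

Area of P7's cell: 182.2313

1. box [0,80]×[0,14]: [(0, 0) (80, 0) (80, 14) (0, 14)]
2. ⊥bis P7·P0 via (62.625,10.435): [(0, 0) (61.4605, 0) (63.0228, 14) (0, 14)]  |A|=871.3836
3. ⊥bis P7·P1 via (40.255,6.44): [(42.2465, 0) (61.4605, 0) (63.0228, 14) (37.9172, 14)]  |A|=310.238
4. ⊥bis P7·P2 via (29.475,11.25): [(42.2465, 0) (61.4605, 0) (63.0228, 14) (37.9172, 14)]  |A|=310.238
5. ⊥bis P7·P3 via (36.67,10.21): [(42.2465, 0) (61.4605, 0) (63.0228, 14) (37.9172, 14)]  |A|=310.238
6. ⊥bis P7·P4 via (57.935,7.63): [(42.2465, 0) (45.8217, 0) (62.6429, 10.5955) (63.0228, 14) (37.9172, 14)]  |A|=227.3879
7. ⊥bis P7·P5 via (57.01,6.205): [(41.5944, 2.1086) (54.6968, 5.5903) (62.6429, 10.5955) (63.0228, 14) (37.9172, 14)]  |A|=202.4458
8. ⊥bis P7·P6 via (63.195,12.015): [(41.5944, 2.1086) (54.6968, 5.5903) (62.6429, 10.5955) (63.0022, 13.815) (62.9824, 14) (37.9172, 14)]  |A|=202.4421
9. ⊥bis P7·P8 via (41.33,10.46): [(41.7641, 2.1536) (54.6968, 5.5903) (62.6429, 10.5955) (63.0022, 13.815) (62.9824, 14) (41.145, 14)]  |A|=182.2313
10. canonical 6-gon: [(41.7641, 2.1536) (54.6968, 5.5903) (62.6429, 10.5955) (63.0022, 13.815) (62.9824, 14) (41.145, 14)]
11. shoelace: 182.2313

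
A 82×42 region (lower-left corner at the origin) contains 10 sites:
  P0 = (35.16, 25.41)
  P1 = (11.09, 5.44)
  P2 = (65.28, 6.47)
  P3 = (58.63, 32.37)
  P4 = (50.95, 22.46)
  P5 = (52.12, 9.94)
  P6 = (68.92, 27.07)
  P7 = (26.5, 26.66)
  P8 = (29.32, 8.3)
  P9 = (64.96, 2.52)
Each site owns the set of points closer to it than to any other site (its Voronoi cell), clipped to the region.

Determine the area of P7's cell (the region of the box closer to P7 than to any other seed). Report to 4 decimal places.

1. box [0,82]×[0,42]: [(0, 0) (82, 0) (82, 42) (0, 42)]
2. ⊥bis P7·P0 via (30.83,26.035): [(0, 0) (27.0721, 0) (33.1344, 42) (0, 42)]  |A|=1264.336
3. ⊥bis P7·P1 via (18.795,16.05): [(0, 29.699) (28.3837, 9.0867) (33.1344, 42) (0, 42)]  |A|=719.8556
4. ⊥bis P7·P2 via (45.89,16.565): [(0, 29.699) (28.3837, 9.0867) (33.1344, 42) (0, 42)]  |A|=719.8556
5. ⊥bis P7·P3 via (42.565,29.515): [(0, 29.699) (28.3837, 9.0867) (33.1344, 42) (0, 42)]  |A|=719.8556
6. ⊥bis P7·P4 via (38.725,24.56): [(0, 29.699) (28.3837, 9.0867) (33.1344, 42) (0, 42)]  |A|=719.8556
7. ⊥bis P7·P5 via (39.31,18.3): [(0, 29.699) (28.3837, 9.0867) (33.1344, 42) (0, 42)]  |A|=719.8556
8. ⊥bis P7·P6 via (47.71,26.865): [(0, 29.699) (28.3837, 9.0867) (33.1344, 42) (0, 42)]  |A|=719.8556
9. ⊥bis P7·P8 via (27.91,17.48): [(0, 29.699) (18.7609, 16.0747) (29.6334, 17.7447) (33.1344, 42) (0, 42)]  |A|=673.8323
10. ⊥bis P7·P9 via (45.73,14.59): [(0, 29.699) (18.7609, 16.0747) (29.6334, 17.7447) (33.1344, 42) (0, 42)]  |A|=673.8323
11. canonical 5-gon: [(0, 29.699) (18.7609, 16.0747) (29.6334, 17.7447) (33.1344, 42) (0, 42)]
12. shoelace: 673.8323

Area of P7's cell: 673.8323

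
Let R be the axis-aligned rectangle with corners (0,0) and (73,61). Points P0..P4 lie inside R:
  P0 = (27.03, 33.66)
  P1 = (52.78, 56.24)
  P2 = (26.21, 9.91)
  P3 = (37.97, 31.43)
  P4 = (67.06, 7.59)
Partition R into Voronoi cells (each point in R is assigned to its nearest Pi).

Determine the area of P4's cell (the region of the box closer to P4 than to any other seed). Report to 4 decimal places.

Area of P4's cell: 709.7651

1. box [0,73]×[0,61]: [(0, 0) (73, 0) (73, 61) (0, 61)]
2. ⊥bis P4·P0 via (47.045,20.625): [(33.6127, 0) (73, 0) (73, 60.4784)]  |A|=1191.0399
3. ⊥bis P4·P1 via (59.92,31.915): [(53.0926, 29.911) (33.6127, 0) (73, 0) (73, 35.7543)]  |A|=944.9436
4. ⊥bis P4·P2 via (46.635,8.75): [(53.0926, 29.911) (47.3347, 21.0698) (46.1381, 0) (73, 0) (73, 35.7543)]  |A|=812.9905
5. ⊥bis P4·P3 via (52.515,19.51): [(63.5558, 32.9822) (46.8538, 12.6021) (46.1381, 0) (73, 0) (73, 35.7543)]  |A|=709.7651
6. canonical 5-gon: [(63.5558, 32.9822) (46.8538, 12.6021) (46.1381, 0) (73, 0) (73, 35.7543)]
7. shoelace: 709.7651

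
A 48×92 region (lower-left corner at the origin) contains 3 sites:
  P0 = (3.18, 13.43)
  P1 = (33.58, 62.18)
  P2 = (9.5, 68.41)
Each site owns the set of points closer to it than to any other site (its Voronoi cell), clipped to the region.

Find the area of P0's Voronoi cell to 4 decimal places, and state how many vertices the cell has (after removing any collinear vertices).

1. box [0,48]×[0,92]: [(0, 0) (48, 0) (48, 92) (0, 92)]
2. ⊥bis P0·P1 via (18.38,37.805): [(0, 49.2666) (0, 0) (48, 0) (48, 19.3343)]  |A|=1646.4204
3. ⊥bis P0·P2 via (6.34,40.92): [(14.9768, 39.9272) (0, 41.6488) (0, 0) (48, 0) (48, 19.3343)]  |A|=1589.3753
4. canonical 5-gon: [(14.9768, 39.9272) (0, 41.6488) (0, 0) (48, 0) (48, 19.3343)]
5. shoelace: 1589.3753

Area of P0's cell: 1589.3753 (5 vertices)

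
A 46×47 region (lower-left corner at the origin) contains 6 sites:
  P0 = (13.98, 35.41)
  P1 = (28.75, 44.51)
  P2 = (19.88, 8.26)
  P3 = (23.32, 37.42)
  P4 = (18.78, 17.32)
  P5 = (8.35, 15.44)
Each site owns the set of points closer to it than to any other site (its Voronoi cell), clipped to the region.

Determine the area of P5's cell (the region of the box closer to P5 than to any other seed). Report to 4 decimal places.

1. box [0,46]×[0,47]: [(0, 0) (46, 0) (46, 47) (0, 47)]
2. ⊥bis P5·P0 via (11.165,25.425): [(0, 28.5727) (0, 0) (46, 0) (46, 15.6042)]  |A|=1016.0684
3. ⊥bis P5·P1 via (18.55,29.975): [(34.3468, 18.8895) (0, 28.5727) (0, 0) (46, 0) (46, 10.7118)]  |A|=987.5625
4. ⊥bis P5·P2 via (14.115,11.85): [(20.8655, 22.6902) (0, 28.5727) (0, 0) (6.7357, 0)]  |A|=374.5085
5. ⊥bis P5·P3 via (15.835,26.43): [(20.8655, 22.6902) (0, 28.5727) (0, 0) (6.7357, 0)]  |A|=374.5085
6. ⊥bis P5·P4 via (13.565,16.38): [(14.3217, 12.1819) (11.9758, 25.1964) (0, 28.5727) (0, 0) (6.7357, 0)]  |A|=319.6013
7. canonical 5-gon: [(14.3217, 12.1819) (11.9758, 25.1964) (0, 28.5727) (0, 0) (6.7357, 0)]
8. shoelace: 319.6013

Area of P5's cell: 319.6013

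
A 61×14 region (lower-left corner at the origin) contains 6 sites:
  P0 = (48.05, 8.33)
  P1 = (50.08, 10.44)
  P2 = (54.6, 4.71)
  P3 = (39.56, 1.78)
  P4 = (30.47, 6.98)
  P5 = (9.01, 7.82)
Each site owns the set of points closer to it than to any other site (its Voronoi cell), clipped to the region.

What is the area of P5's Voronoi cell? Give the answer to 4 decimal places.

1. box [0,61]×[0,14]: [(0, 0) (61, 0) (61, 14) (0, 14)]
2. ⊥bis P5·P0 via (28.53,8.075): [(0, 0) (28.6355, 0) (28.4526, 14) (0, 14)]  |A|=399.6166
3. ⊥bis P5·P1 via (29.545,9.13): [(0, 0) (28.6355, 0) (28.4526, 14) (0, 14)]  |A|=399.6166
4. ⊥bis P5·P2 via (31.805,6.265): [(0, 0) (28.6355, 0) (28.4526, 14) (0, 14)]  |A|=399.6166
5. ⊥bis P5·P3 via (24.285,4.8): [(0, 0) (23.336, 0) (26.1039, 14) (0, 14)]  |A|=346.0794
6. ⊥bis P5·P4 via (19.74,7.4): [(0, 0) (19.4503, 0) (19.9983, 14) (0, 14)]  |A|=276.1408
7. canonical 4-gon: [(0, 0) (19.4503, 0) (19.9983, 14) (0, 14)]
8. shoelace: 276.1408

Area of P5's cell: 276.1408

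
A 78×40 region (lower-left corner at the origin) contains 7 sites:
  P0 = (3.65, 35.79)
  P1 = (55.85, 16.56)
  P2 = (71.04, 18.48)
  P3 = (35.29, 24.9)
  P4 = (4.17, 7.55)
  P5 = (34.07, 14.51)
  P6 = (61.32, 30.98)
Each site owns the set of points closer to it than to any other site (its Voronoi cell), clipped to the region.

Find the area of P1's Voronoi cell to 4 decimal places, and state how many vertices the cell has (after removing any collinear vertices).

Area of P1's cell: 460.8112 (5 vertices)

1. box [0,78]×[0,40]: [(0, 0) (78, 0) (78, 40) (0, 40)]
2. ⊥bis P1·P0 via (29.75,26.175): [(20.1074, 0) (78, 0) (78, 40) (34.843, 40)]  |A|=2020.9925
3. ⊥bis P1·P2 via (63.445,17.52): [(20.1074, 0) (65.6595, 0) (60.6036, 40) (34.843, 40)]  |A|=1426.2538
4. ⊥bis P1·P3 via (45.57,20.73): [(37.161, 0) (65.6595, 0) (60.6036, 40) (53.3867, 40)]  |A|=714.306
5. ⊥bis P1·P4 via (30.01,12.055): [(37.161, 0) (65.6595, 0) (60.6036, 40) (53.3867, 40)]  |A|=714.306
6. ⊥bis P1·P5 via (44.96,15.535): [(44.678, 18.531) (46.4222, 0) (65.6595, 0) (60.6036, 40) (53.3867, 40)]  |A|=628.4966
7. ⊥bis P1·P6 via (58.585,23.77): [(48.3743, 27.6433) (44.678, 18.531) (46.4222, 0) (65.6595, 0) (62.86, 22.1484)]  |A|=460.8112
8. canonical 5-gon: [(48.3743, 27.6433) (44.678, 18.531) (46.4222, 0) (65.6595, 0) (62.86, 22.1484)]
9. shoelace: 460.8112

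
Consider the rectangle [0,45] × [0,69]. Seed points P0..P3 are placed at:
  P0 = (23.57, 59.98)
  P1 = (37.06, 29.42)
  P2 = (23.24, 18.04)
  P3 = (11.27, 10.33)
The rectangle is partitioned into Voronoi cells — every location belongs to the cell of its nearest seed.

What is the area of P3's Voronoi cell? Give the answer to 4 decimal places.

Area of P3's cell: 539.8193

1. box [0,45]×[0,69]: [(0, 0) (45, 0) (45, 69) (0, 69)]
2. ⊥bis P3·P0 via (17.42,35.155): [(0, 39.4705) (0, 0) (45, 0) (45, 28.3225)]  |A|=1525.343
3. ⊥bis P3·P1 via (24.165,19.875): [(11.8294, 36.54) (0, 39.4705) (0, 0) (38.8767, 0)]  |A|=943.733
4. ⊥bis P3·P2 via (17.255,14.185): [(1.1522, 39.1851) (0, 39.4705) (0, 0) (26.3917, 0)]  |A|=539.8193
5. canonical 4-gon: [(1.1522, 39.1851) (0, 39.4705) (0, 0) (26.3917, 0)]
6. shoelace: 539.8193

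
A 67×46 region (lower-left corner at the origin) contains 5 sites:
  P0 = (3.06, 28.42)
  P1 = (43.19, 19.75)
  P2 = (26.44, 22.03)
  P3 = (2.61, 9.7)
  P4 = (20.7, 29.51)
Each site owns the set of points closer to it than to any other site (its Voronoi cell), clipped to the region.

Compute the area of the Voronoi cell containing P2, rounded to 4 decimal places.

1. box [0,67]×[0,46]: [(0, 0) (67, 0) (67, 46) (0, 46)]
2. ⊥bis P2·P0 via (14.75,25.225): [(7.8557, 0) (67, 0) (67, 46) (20.428, 46)]  |A|=2431.4733
3. ⊥bis P2·P1 via (34.815,20.89): [(7.8557, 0) (31.9715, 0) (38.233, 46) (20.428, 46)]  |A|=964.1751
4. ⊥bis P2·P3 via (14.525,15.865): [(12.9983, 18.8157) (22.7338, 0) (31.9715, 0) (38.233, 46) (20.428, 46)]  |A|=824.2047
5. ⊥bis P2·P4 via (23.57,25.77): [(13.4272, 17.9866) (22.7338, 0) (31.9715, 0) (36.8683, 35.9749)]  |A|=460.6799
6. canonical 4-gon: [(13.4272, 17.9866) (22.7338, 0) (31.9715, 0) (36.8683, 35.9749)]
7. shoelace: 460.6799

Area of P2's cell: 460.6799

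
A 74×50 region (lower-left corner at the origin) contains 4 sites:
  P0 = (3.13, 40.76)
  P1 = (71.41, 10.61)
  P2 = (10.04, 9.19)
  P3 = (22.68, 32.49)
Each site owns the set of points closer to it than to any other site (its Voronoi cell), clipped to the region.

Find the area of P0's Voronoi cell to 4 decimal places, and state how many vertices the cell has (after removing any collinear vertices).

Area of P0's cell: 336.5900 (4 vertices)

1. box [0,74]×[0,50]: [(0, 0) (74, 0) (74, 50) (0, 50)]
2. ⊥bis P0·P1 via (37.27,25.685): [(0, 0) (25.9284, 0) (48.0066, 50) (0, 50)]  |A|=1848.3764
3. ⊥bis P0·P2 via (6.585,24.975): [(0, 23.5337) (40.2059, 32.3339) (48.0066, 50) (0, 50)]  |A|=956.0962
4. ⊥bis P0·P3 via (12.905,36.625): [(0, 23.5337) (8.1189, 25.3107) (18.5629, 50) (0, 50)]  |A|=336.59
5. canonical 4-gon: [(0, 23.5337) (8.1189, 25.3107) (18.5629, 50) (0, 50)]
6. shoelace: 336.59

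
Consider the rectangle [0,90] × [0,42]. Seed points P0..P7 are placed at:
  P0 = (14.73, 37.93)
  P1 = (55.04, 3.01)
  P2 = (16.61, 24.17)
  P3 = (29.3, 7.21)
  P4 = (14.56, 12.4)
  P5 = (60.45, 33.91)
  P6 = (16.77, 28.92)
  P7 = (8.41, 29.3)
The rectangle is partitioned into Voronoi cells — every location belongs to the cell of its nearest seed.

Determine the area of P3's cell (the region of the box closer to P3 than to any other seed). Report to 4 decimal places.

Area of P3's cell: 476.5381

1. box [0,90]×[0,42]: [(0, 0) (90, 0) (90, 42) (0, 42)]
2. ⊥bis P3·P0 via (22.015,22.57): [(0, 12.1286) (0, 0) (90, 0) (90, 42) (62.982, 42)]  |A|=2839.3206
3. ⊥bis P3·P1 via (42.17,5.11): [(46.9485, 34.3956) (0, 12.1286) (0, 0) (41.3362, 0)]  |A|=995.6021
4. ⊥bis P3·P2 via (22.955,15.69): [(46.8086, 33.538) (1.9855, 0) (41.3362, 0)]  |A|=659.8713
5. ⊥bis P3·P4 via (21.93,9.805): [(46.8086, 33.538) (24.3767, 16.7537) (18.4776, 0) (41.3362, 0)]  |A|=521.7193
6. ⊥bis P3·P5 via (44.875,20.56): [(44.7204, 20.7404) (38.8532, 27.5855) (24.3767, 16.7537) (18.4776, 0) (41.3362, 0)]  |A|=477.0287
7. ⊥bis P3·P6 via (23.035,18.065): [(44.7204, 20.7404) (39.0774, 27.3239) (36.5677, 25.8754) (24.3767, 16.7537) (18.4776, 0) (41.3362, 0)]  |A|=476.5381
8. ⊥bis P3·P7 via (18.855,18.255): [(44.7204, 20.7404) (39.0774, 27.3239) (36.5677, 25.8754) (24.3767, 16.7537) (18.4776, 0) (41.3362, 0)]  |A|=476.5381
9. canonical 6-gon: [(44.7204, 20.7404) (39.0774, 27.3239) (36.5677, 25.8754) (24.3767, 16.7537) (18.4776, 0) (41.3362, 0)]
10. shoelace: 476.5381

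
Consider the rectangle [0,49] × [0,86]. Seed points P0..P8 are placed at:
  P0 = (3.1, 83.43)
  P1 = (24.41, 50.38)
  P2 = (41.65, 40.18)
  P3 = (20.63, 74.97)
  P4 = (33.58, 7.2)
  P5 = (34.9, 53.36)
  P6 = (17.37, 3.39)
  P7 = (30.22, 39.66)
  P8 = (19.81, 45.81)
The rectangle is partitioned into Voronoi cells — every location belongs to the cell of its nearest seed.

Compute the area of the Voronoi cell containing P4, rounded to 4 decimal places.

Area of P4's cell: 569.4086

1. box [0,49]×[0,86]: [(0, 0) (49, 0) (49, 86) (0, 86)]
2. ⊥bis P4·P0 via (18.34,45.315): [(0, 37.9819) (0, 0) (49, 0) (49, 57.5742)]  |A|=2341.1235
3. ⊥bis P4·P1 via (28.995,28.79): [(0, 22.6324) (0, 0) (49, 0) (49, 33.0384)]  |A|=1363.9351
4. ⊥bis P4·P2 via (37.615,23.69): [(22.4516, 27.4004) (0, 22.6324) (0, 0) (49, 0) (49, 20.9042)]  |A|=1202.8627
5. ⊥bis P4·P3 via (27.105,41.085): [(22.4516, 27.4004) (0, 22.6324) (0, 0) (49, 0) (49, 20.9042)]  |A|=1202.8627
6. ⊥bis P4·P5 via (34.24,30.28): [(22.4516, 27.4004) (0, 22.6324) (0, 0) (49, 0) (49, 20.9042)]  |A|=1202.8627
7. ⊥bis P4·P6 via (25.475,5.295): [(22.4516, 27.4004) (20.3826, 26.961) (26.7195, 0) (49, 0) (49, 20.9042)]  |A|=612.0158
8. ⊥bis P4·P7 via (31.9,23.43): [(36.6628, 23.923) (21.4664, 22.35) (26.7195, 0) (49, 0) (49, 20.9042)]  |A|=569.4086
9. ⊥bis P4·P8 via (26.695,26.505): [(36.6628, 23.923) (21.4664, 22.35) (26.7195, 0) (49, 0) (49, 20.9042)]  |A|=569.4086
10. canonical 5-gon: [(36.6628, 23.923) (21.4664, 22.35) (26.7195, 0) (49, 0) (49, 20.9042)]
11. shoelace: 569.4086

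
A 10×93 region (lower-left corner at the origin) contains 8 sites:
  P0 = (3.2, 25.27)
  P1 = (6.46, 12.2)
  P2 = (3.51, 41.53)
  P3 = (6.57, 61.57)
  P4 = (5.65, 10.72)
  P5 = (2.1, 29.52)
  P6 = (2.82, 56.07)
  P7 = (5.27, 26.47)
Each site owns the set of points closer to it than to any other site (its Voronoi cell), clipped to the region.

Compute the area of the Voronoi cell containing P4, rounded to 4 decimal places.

Area of P4's cell: 120.3740

1. box [0,10]×[0,93]: [(0, 0) (10, 0) (10, 93) (0, 93)]
2. ⊥bis P4·P0 via (4.425,17.995): [(0, 17.2499) (0, 0) (10, 0) (10, 18.9337)]  |A|=180.9182
3. ⊥bis P4·P1 via (6.055,11.46): [(0, 14.7739) (0, 0) (10, 0) (10, 9.3009)]  |A|=120.374
4. ⊥bis P4·P2 via (4.58,26.125): [(0, 14.7739) (0, 0) (10, 0) (10, 9.3009)]  |A|=120.374
5. ⊥bis P4·P3 via (6.11,36.145): [(0, 14.7739) (0, 0) (10, 0) (10, 9.3009)]  |A|=120.374
6. ⊥bis P4·P5 via (3.875,20.12): [(0, 14.7739) (0, 0) (10, 0) (10, 9.3009)]  |A|=120.374
7. ⊥bis P4·P6 via (4.235,33.395): [(0, 14.7739) (0, 0) (10, 0) (10, 9.3009)]  |A|=120.374
8. ⊥bis P4·P7 via (5.46,18.595): [(0, 14.7739) (0, 0) (10, 0) (10, 9.3009)]  |A|=120.374
9. canonical 4-gon: [(0, 14.7739) (0, 0) (10, 0) (10, 9.3009)]
10. shoelace: 120.374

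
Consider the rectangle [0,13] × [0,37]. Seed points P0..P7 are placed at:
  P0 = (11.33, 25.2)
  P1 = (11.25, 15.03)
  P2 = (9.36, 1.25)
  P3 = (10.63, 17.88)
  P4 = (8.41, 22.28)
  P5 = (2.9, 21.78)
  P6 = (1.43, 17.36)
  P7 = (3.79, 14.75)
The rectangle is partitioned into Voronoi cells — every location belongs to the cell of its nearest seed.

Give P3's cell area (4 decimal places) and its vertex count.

1. box [0,13]×[0,37]: [(0, 0) (13, 0) (13, 37) (0, 37)]
2. ⊥bis P3·P0 via (10.98,21.54): [(0, 22.59) (0, 0) (13, 0) (13, 21.3468)]  |A|=285.5894
3. ⊥bis P3·P1 via (10.94,16.455): [(0, 22.59) (0, 14.0751) (13, 16.9031) (13, 21.3468)]  |A|=84.231
4. ⊥bis P3·P2 via (9.995,9.565): [(0, 22.59) (0, 14.0751) (13, 16.9031) (13, 21.3468)]  |A|=84.231
5. ⊥bis P3·P4 via (9.52,20.08): [(12.1853, 21.4247) (0, 15.2767) (0, 14.0751) (13, 16.9031) (13, 21.3468)]  |A|=39.674
6. ⊥bis P3·P5 via (6.765,19.83): [(12.1853, 21.4247) (5.9934, 18.3007) (4.3376, 15.0187) (13, 16.9031) (13, 21.3468)]  |A|=29.7363
7. ⊥bis P3·P6 via (6.03,17.62): [(12.1853, 21.4247) (5.9934, 18.3007) (5.9917, 18.2973) (6.1547, 15.414) (13, 16.9031) (13, 21.3468)]  |A|=27.0844
8. ⊥bis P3·P7 via (7.21,16.315): [(12.1853, 21.4247) (6.2436, 18.4269) (7.4894, 15.7044) (13, 16.9031) (13, 21.3468)]  |A|=24.7126
9. canonical 5-gon: [(12.1853, 21.4247) (6.2436, 18.4269) (7.4894, 15.7044) (13, 16.9031) (13, 21.3468)]
10. shoelace: 24.7126

Area of P3's cell: 24.7126 (5 vertices)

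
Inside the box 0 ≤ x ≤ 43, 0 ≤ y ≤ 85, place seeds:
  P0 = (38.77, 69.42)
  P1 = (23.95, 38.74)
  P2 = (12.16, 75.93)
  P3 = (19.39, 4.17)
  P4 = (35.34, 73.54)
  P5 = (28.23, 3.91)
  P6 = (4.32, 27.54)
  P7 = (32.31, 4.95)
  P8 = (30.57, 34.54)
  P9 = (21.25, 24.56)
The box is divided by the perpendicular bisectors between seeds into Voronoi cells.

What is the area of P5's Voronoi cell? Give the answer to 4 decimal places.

Area of P5's cell: 82.2794

1. box [0,43]×[0,85]: [(0, 0) (43, 0) (43, 85) (0, 85)]
2. ⊥bis P5·P0 via (33.5,36.665): [(0, 42.0549) (0, 0) (43, 0) (43, 35.1365)]  |A|=1659.615
3. ⊥bis P5·P1 via (26.09,21.325): [(0, 18.119) (0, 0) (43, 0) (43, 23.4029)]  |A|=892.7217
4. ⊥bis P5·P2 via (20.195,39.92): [(0, 18.119) (0, 0) (43, 0) (43, 23.4029)]  |A|=892.7217
5. ⊥bis P5·P3 via (23.81,4.04): [(24.312, 21.1065) (23.6912, 0) (43, 0) (43, 23.4029)]  |A|=422.4486
6. ⊥bis P5·P4 via (31.785,38.725): [(24.312, 21.1065) (23.6912, 0) (43, 0) (43, 23.4029)]  |A|=422.4486
7. ⊥bis P5·P6 via (16.275,15.725): [(24.312, 21.1065) (23.6912, 0) (43, 0) (43, 23.4029)]  |A|=422.4486
8. ⊥bis P5·P7 via (30.27,4.43): [(25.9673, 21.3099) (24.312, 21.1065) (23.6912, 0) (31.3992, 0)]  |A|=99.5347
9. ⊥bis P5·P8 via (29.4,19.225): [(26.4411, 19.451) (24.2681, 19.6171) (23.6912, 0) (31.3992, 0)]  |A|=96.3261
10. ⊥bis P5·P9 via (24.74,14.235): [(27.5303, 15.1782) (24.1035, 14.0199) (23.6912, 0) (31.3992, 0)]  |A|=82.2794
11. canonical 4-gon: [(27.5303, 15.1782) (24.1035, 14.0199) (23.6912, 0) (31.3992, 0)]
12. shoelace: 82.2794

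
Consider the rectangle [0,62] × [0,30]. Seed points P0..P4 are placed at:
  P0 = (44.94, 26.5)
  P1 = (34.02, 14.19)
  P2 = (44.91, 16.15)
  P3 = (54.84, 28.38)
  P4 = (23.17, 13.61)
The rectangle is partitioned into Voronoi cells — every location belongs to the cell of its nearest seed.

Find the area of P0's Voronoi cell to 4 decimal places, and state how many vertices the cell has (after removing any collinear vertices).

1. box [0,62]×[0,30]: [(0, 0) (62, 0) (62, 30) (0, 30)]
2. ⊥bis P0·P1 via (39.48,20.345): [(62, 0.3679) (62, 30) (28.596, 30)]  |A|=494.9154
3. ⊥bis P0·P2 via (44.925,21.325): [(38.3538, 21.344) (62, 21.2755) (62, 30) (28.596, 30)]  |A|=247.7223
4. ⊥bis P0·P3 via (49.89,27.44): [(38.3538, 21.344) (51.0546, 21.3072) (49.4039, 30) (28.596, 30)]  |A|=145.2281
5. ⊥bis P0·P4 via (34.055,20.055): [(38.3538, 21.344) (51.0546, 21.3072) (49.4039, 30) (28.596, 30)]  |A|=145.2281
6. canonical 4-gon: [(38.3538, 21.344) (51.0546, 21.3072) (49.4039, 30) (28.596, 30)]
7. shoelace: 145.2281

Area of P0's cell: 145.2281 (4 vertices)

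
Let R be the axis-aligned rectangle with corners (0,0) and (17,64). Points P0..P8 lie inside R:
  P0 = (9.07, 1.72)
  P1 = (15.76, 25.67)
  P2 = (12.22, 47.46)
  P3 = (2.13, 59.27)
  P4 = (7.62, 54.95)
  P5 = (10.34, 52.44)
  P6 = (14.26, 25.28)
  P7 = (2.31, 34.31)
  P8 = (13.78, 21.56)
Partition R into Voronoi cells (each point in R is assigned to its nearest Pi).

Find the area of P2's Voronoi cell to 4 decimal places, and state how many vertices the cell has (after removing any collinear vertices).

Area of P2's cell: 145.2394 (5 vertices)

1. box [0,17]×[0,64]: [(0, 0) (17, 0) (17, 64) (0, 64)]
2. ⊥bis P2·P0 via (10.645,24.59): [(0, 25.3231) (17, 24.1523) (17, 64) (0, 64)]  |A|=667.4587
3. ⊥bis P2·P1 via (13.99,36.565): [(0, 34.2922) (17, 37.054) (17, 64) (0, 64)]  |A|=481.5574
4. ⊥bis P2·P3 via (7.175,53.365): [(0, 47.235) (0, 34.2922) (17, 37.054) (17, 61.7591)]  |A|=320.0069
5. ⊥bis P2·P4 via (9.92,51.205): [(0, 45.1126) (0, 34.2922) (17, 37.054) (17, 55.5532)]  |A|=249.2167
6. ⊥bis P2·P5 via (11.28,49.95): [(2.4471, 46.6155) (0, 45.1126) (0, 34.2922) (17, 37.054) (17, 52.1094)]  |A|=224.1577
7. ⊥bis P2·P6 via (13.24,36.37): [(2.4471, 46.6155) (0, 45.1126) (0, 35.1523) (12.2021, 36.2745) (17, 37.054) (17, 52.1094)]  |A|=218.9104
8. ⊥bis P2·P7 via (7.265,40.885): [(2.4471, 46.6155) (0.912, 45.6727) (13.1734, 36.4323) (17, 37.054) (17, 52.1094)]  |A|=145.2394
9. ⊥bis P2·P8 via (13,34.51): [(2.4471, 46.6155) (0.912, 45.6727) (13.1734, 36.4323) (17, 37.054) (17, 52.1094)]  |A|=145.2394
10. canonical 5-gon: [(2.4471, 46.6155) (0.912, 45.6727) (13.1734, 36.4323) (17, 37.054) (17, 52.1094)]
11. shoelace: 145.2394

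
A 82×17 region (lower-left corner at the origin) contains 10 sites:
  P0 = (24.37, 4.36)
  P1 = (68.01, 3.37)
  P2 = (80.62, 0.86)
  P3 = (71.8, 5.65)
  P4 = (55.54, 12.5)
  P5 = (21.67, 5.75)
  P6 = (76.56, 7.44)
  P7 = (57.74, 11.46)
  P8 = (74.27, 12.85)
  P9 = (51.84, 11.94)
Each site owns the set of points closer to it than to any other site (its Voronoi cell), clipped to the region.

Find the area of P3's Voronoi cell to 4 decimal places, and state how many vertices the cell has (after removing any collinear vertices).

Area of P3's cell: 51.8266 (6 vertices)

1. box [0,82]×[0,17]: [(0, 0) (82, 0) (82, 17) (0, 17)]
2. ⊥bis P3·P0 via (48.085,5.005): [(48.2211, 0) (82, 0) (82, 17) (47.7588, 17)]  |A|=578.171
3. ⊥bis P3·P1 via (69.905,4.51): [(72.6181, 0) (82, 0) (82, 17) (62.3912, 17)]  |A|=246.4204
4. ⊥bis P3·P2 via (76.21,3.255): [(72.6181, 0) (74.4423, 0) (82, 13.9163) (82, 17) (62.3912, 17)]  |A|=193.8324
5. ⊥bis P3·P4 via (63.67,9.075): [(65.1069, 12.4858) (72.6181, 0) (74.4423, 0) (82, 13.9163) (82, 17) (67.0086, 17)]  |A|=183.4104
6. ⊥bis P3·P5 via (46.735,5.7): [(65.1069, 12.4858) (72.6181, 0) (74.4423, 0) (82, 13.9163) (82, 17) (67.0086, 17)]  |A|=183.4104
7. ⊥bis P3·P6 via (74.18,6.545): [(65.1069, 12.4858) (72.6181, 0) (74.4423, 0) (75.7416, 2.3925) (70.2484, 17) (67.0086, 17)]  |A|=87.9299
8. ⊥bis P3·P7 via (64.77,8.555): [(65.8701, 11.2172) (72.6181, 0) (74.4423, 0) (75.7416, 2.3925) (70.2484, 17) (68.2597, 17)]  |A|=81.3836
9. ⊥bis P3·P8 via (73.035,9.25): [(66.0477, 11.647) (65.8701, 11.2172) (72.6181, 0) (74.4423, 0) (75.7416, 2.3925) (73.1817, 9.1997)]  |A|=51.8266
10. ⊥bis P3·P9 via (61.82,8.795): [(66.0477, 11.647) (65.8701, 11.2172) (72.6181, 0) (74.4423, 0) (75.7416, 2.3925) (73.1817, 9.1997)]  |A|=51.8266
11. canonical 6-gon: [(66.0477, 11.647) (65.8701, 11.2172) (72.6181, 0) (74.4423, 0) (75.7416, 2.3925) (73.1817, 9.1997)]
12. shoelace: 51.8266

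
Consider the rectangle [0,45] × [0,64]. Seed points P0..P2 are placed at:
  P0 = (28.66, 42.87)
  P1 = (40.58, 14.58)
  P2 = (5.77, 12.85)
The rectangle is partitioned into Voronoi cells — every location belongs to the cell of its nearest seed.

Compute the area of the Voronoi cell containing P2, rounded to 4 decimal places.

Area of P2's cell: 747.3912

1. box [0,45]×[0,64]: [(0, 0) (45, 0) (45, 64) (0, 64)]
2. ⊥bis P2·P0 via (17.215,27.86): [(0, 40.9863) (0, 0) (45, 0) (45, 6.6742)]  |A|=1072.3604
3. ⊥bis P2·P1 via (23.175,13.715): [(22.6791, 23.6937) (0, 40.9863) (0, 0) (23.8566, 0)]  |A|=747.3912
4. canonical 4-gon: [(22.6791, 23.6937) (0, 40.9863) (0, 0) (23.8566, 0)]
5. shoelace: 747.3912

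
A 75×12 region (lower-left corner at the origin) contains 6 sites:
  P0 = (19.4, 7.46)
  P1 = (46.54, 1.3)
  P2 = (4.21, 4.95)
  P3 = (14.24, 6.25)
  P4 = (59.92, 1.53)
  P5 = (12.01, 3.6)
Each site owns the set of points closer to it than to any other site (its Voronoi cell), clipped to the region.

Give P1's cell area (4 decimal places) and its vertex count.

Area of P1's cell: 237.7619 (4 vertices)

1. box [0,75]×[0,12]: [(0, 0) (75, 0) (75, 12) (0, 12)]
2. ⊥bis P1·P0 via (32.97,4.38): [(31.9759, 0) (75, 0) (75, 12) (34.6995, 12)]  |A|=499.9477
3. ⊥bis P1·P2 via (25.375,3.125): [(31.9759, 0) (75, 0) (75, 12) (34.6995, 12)]  |A|=499.9477
4. ⊥bis P1·P3 via (30.39,3.775): [(31.9759, 0) (75, 0) (75, 12) (34.6995, 12)]  |A|=499.9477
5. ⊥bis P1·P4 via (53.23,1.415): [(31.9759, 0) (53.2543, 0) (53.048, 12) (34.6995, 12)]  |A|=237.7619
6. ⊥bis P1·P5 via (29.275,2.45): [(31.9759, 0) (53.2543, 0) (53.048, 12) (34.6995, 12)]  |A|=237.7619
7. canonical 4-gon: [(31.9759, 0) (53.2543, 0) (53.048, 12) (34.6995, 12)]
8. shoelace: 237.7619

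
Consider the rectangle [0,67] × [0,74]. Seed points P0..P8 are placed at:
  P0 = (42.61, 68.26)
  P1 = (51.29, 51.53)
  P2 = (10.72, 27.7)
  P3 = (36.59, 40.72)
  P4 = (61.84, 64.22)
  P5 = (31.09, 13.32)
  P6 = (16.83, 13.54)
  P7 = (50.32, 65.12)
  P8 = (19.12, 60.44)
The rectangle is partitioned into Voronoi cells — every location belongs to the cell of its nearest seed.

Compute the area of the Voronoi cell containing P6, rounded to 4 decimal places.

1. box [0,67]×[0,74]: [(0, 0) (67, 0) (67, 74) (0, 74)]
2. ⊥bis P6·P0 via (29.72,40.9): [(0, 54.9019) (0, 0) (67, 0) (67, 23.3364)]  |A|=2620.9827
3. ⊥bis P6·P1 via (34.06,32.535): [(19.5624, 45.6855) (0, 54.9019) (0, 0) (67, 0) (67, 2.6558)]  |A|=2130.4616
4. ⊥bis P6·P2 via (13.775,20.62): [(36.4223, 30.3922) (0, 14.6761) (0, 0) (67, 0) (67, 2.6558)]  |A|=1326.0122
5. ⊥bis P6·P3 via (26.71,27.13): [(27.5115, 26.5473) (0, 14.6761) (0, 0) (64.0275, 0)]  |A|=1051.759
6. ⊥bis P6·P4 via (39.335,38.88): [(27.5115, 26.5473) (0, 14.6761) (0, 0) (64.0275, 0)]  |A|=1051.759
7. ⊥bis P6·P5 via (23.96,13.43): [(24.1399, 25.0924) (0, 14.6761) (0, 0) (23.7528, 0)]  |A|=475.1482
8. ⊥bis P6·P7 via (33.575,39.33): [(24.1399, 25.0924) (0, 14.6761) (0, 0) (23.7528, 0)]  |A|=475.1482
9. ⊥bis P6·P8 via (17.975,36.99): [(24.1399, 25.0924) (0, 14.6761) (0, 0) (23.7528, 0)]  |A|=475.1482
10. canonical 4-gon: [(24.1399, 25.0924) (0, 14.6761) (0, 0) (23.7528, 0)]
11. shoelace: 475.1482

Area of P6's cell: 475.1482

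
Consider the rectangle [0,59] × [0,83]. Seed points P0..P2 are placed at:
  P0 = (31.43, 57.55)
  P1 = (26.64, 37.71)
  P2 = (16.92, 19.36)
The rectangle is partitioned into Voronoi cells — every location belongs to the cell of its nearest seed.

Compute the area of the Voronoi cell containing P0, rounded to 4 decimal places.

1. box [0,59]×[0,83]: [(0, 0) (59, 0) (59, 83) (0, 83)]
2. ⊥bis P0·P1 via (29.035,47.63): [(0, 54.64) (59, 40.3955) (59, 83) (0, 83)]  |A|=2093.4537
3. ⊥bis P0·P2 via (24.175,38.455): [(0, 54.64) (59, 40.3955) (59, 83) (0, 83)]  |A|=2093.4537
4. canonical 4-gon: [(0, 54.64) (59, 40.3955) (59, 83) (0, 83)]
5. shoelace: 2093.4537

Area of P0's cell: 2093.4537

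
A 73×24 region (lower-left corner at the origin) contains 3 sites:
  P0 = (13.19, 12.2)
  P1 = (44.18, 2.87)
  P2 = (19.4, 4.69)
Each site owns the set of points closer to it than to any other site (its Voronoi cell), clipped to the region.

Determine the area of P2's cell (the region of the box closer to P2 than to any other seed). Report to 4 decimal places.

Area of P2's cell: 284.6647

1. box [0,73]×[0,24]: [(0, 0) (73, 0) (73, 24) (0, 24)]
2. ⊥bis P2·P0 via (16.295,8.445): [(6.0821, 0) (73, 0) (73, 24) (35.1063, 24)]  |A|=1257.7391
3. ⊥bis P2·P1 via (31.79,3.78): [(33.1567, 22.3879) (6.0821, 0) (31.5124, 0)]  |A|=284.6647
4. canonical 3-gon: [(33.1567, 22.3879) (6.0821, 0) (31.5124, 0)]
5. shoelace: 284.6647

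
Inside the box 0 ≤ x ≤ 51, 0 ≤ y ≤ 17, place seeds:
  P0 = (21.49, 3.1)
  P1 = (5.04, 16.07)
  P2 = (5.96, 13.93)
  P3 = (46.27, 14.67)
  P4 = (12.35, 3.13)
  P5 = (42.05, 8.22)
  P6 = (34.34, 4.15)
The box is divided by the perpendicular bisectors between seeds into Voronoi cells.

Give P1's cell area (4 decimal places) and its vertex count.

1. box [0,51]×[0,17]: [(0, 0) (51, 0) (51, 17) (0, 17)]
2. ⊥bis P1·P0 via (13.265,9.585): [(0, 0) (5.7077, 0) (19.1114, 17) (0, 17)]  |A|=210.962
3. ⊥bis P1·P2 via (5.5,15): [(0, 12.6355) (10.1522, 17) (0, 17)]  |A|=22.1545
4. ⊥bis P1·P3 via (25.655,15.37): [(0, 12.6355) (10.1522, 17) (0, 17)]  |A|=22.1545
5. ⊥bis P1·P4 via (8.695,9.6): [(0, 12.6355) (10.1522, 17) (0, 17)]  |A|=22.1545
6. ⊥bis P1·P5 via (23.545,12.145): [(0, 12.6355) (10.1522, 17) (0, 17)]  |A|=22.1545
7. ⊥bis P1·P6 via (19.69,10.11): [(0, 12.6355) (10.1522, 17) (0, 17)]  |A|=22.1545
8. canonical 3-gon: [(0, 12.6355) (10.1522, 17) (0, 17)]
9. shoelace: 22.1545

Area of P1's cell: 22.1545 (3 vertices)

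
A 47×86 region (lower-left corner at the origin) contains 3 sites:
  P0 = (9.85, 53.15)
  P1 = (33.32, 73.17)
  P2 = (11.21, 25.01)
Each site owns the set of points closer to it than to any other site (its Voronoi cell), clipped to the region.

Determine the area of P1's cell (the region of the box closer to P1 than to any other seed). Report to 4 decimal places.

1. box [0,47]×[0,86]: [(0, 0) (47, 0) (47, 86) (0, 86)]
2. ⊥bis P1·P0 via (21.585,63.16): [(47, 33.3653) (47, 86) (2.1024, 86)]  |A|=1181.5862
3. ⊥bis P1·P2 via (22.265,49.09): [(40.8744, 40.5465) (47, 37.7343) (47, 86) (2.1024, 86)]  |A|=1168.2048
4. canonical 4-gon: [(40.8744, 40.5465) (47, 37.7343) (47, 86) (2.1024, 86)]
5. shoelace: 1168.2048

Area of P1's cell: 1168.2048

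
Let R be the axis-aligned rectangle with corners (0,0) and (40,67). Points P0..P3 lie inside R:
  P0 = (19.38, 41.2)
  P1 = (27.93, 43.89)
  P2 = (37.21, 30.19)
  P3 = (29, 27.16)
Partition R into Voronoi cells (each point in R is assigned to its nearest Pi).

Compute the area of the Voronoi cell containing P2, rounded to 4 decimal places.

1. box [0,40]×[0,67]: [(0, 0) (40, 0) (40, 67) (0, 67)]
2. ⊥bis P2·P0 via (28.295,35.695): [(6.2534, 0) (40, 0) (40, 54.6505)]  |A|=922.1348
3. ⊥bis P2·P1 via (32.57,37.04): [(26.6489, 33.0292) (6.2534, 0) (40, 0) (40, 42.0729)]  |A|=838.1719
4. ⊥bis P2·P3 via (33.105,28.675): [(30.5282, 35.657) (40, 9.9925) (40, 42.0729)]  |A|=151.929
5. canonical 3-gon: [(30.5282, 35.657) (40, 9.9925) (40, 42.0729)]
6. shoelace: 151.929

Area of P2's cell: 151.9290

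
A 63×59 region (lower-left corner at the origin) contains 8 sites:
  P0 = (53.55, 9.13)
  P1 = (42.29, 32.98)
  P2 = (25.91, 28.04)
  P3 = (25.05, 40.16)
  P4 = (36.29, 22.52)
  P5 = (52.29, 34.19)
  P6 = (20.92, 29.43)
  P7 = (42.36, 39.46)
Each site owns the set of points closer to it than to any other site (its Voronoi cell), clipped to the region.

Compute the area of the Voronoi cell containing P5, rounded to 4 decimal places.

1. box [0,63]×[0,59]: [(0, 0) (63, 0) (63, 59) (0, 59)]
2. ⊥bis P5·P0 via (52.92,21.66): [(0, 18.9992) (63, 22.1668) (63, 59) (0, 59)]  |A|=2420.2699
3. ⊥bis P5·P1 via (47.29,33.585): [(48.7582, 21.4507) (63, 22.1668) (63, 59) (44.2148, 59)]  |A|=614.97
4. ⊥bis P5·P2 via (39.1,31.115): [(48.7582, 21.4507) (63, 22.1668) (63, 59) (44.2148, 59)]  |A|=614.97
5. ⊥bis P5·P3 via (38.67,37.175): [(48.7582, 21.4507) (63, 22.1668) (63, 59) (44.2148, 59)]  |A|=614.97
6. ⊥bis P5·P4 via (44.29,28.355): [(48.6454, 22.3836) (49.3057, 21.4783) (63, 22.1668) (63, 59) (44.2148, 59)]  |A|=614.7131
7. ⊥bis P5·P6 via (36.605,31.81): [(48.6454, 22.3836) (49.3057, 21.4783) (63, 22.1668) (63, 59) (44.2148, 59)]  |A|=614.7131
8. ⊥bis P5·P7 via (47.325,36.825): [(46.9772, 36.1697) (48.6454, 22.3836) (49.3057, 21.4783) (63, 22.1668) (63, 59) (59.0936, 59)]  |A|=444.8694
9. canonical 6-gon: [(46.9772, 36.1697) (48.6454, 22.3836) (49.3057, 21.4783) (63, 22.1668) (63, 59) (59.0936, 59)]
10. shoelace: 444.8694

Area of P5's cell: 444.8694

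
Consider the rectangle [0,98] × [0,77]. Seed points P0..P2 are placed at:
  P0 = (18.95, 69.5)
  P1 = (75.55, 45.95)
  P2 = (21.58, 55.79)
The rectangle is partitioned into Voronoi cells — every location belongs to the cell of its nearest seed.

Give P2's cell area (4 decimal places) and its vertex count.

Area of P2's cell: 2871.8372 (4 vertices)

1. box [0,98]×[0,77]: [(0, 0) (98, 0) (98, 77) (0, 77)]
2. ⊥bis P2·P0 via (20.265,62.645): [(0, 58.7575) (0, 0) (98, 0) (98, 77) (95.0966, 77)]  |A|=6678.6027
3. ⊥bis P2·P1 via (48.565,50.87): [(51.8153, 68.6973) (0, 58.7575) (0, 0) (39.2902, 0)]  |A|=2871.8372
4. canonical 4-gon: [(51.8153, 68.6973) (0, 58.7575) (0, 0) (39.2902, 0)]
5. shoelace: 2871.8372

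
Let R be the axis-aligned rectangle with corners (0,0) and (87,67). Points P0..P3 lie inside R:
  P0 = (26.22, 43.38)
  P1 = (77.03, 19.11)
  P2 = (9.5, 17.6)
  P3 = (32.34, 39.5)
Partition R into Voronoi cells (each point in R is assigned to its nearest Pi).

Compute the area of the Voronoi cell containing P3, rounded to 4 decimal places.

1. box [0,87]×[0,67]: [(0, 0) (87, 0) (87, 67) (0, 67)]
2. ⊥bis P3·P0 via (29.28,41.44): [(3.0076, 0) (87, 0) (87, 67) (45.4847, 67)]  |A|=4204.5084
3. ⊥bis P3·P1 via (54.685,29.305): [(3.0076, 0) (41.3145, 0) (71.8835, 67) (45.4847, 67)]  |A|=2167.6405
4. ⊥bis P3·P2 via (20.92,28.55): [(21.0331, 28.432) (43.5651, 4.9329) (71.8835, 67) (45.4847, 67)]  |A|=1541.051
5. canonical 4-gon: [(21.0331, 28.432) (43.5651, 4.9329) (71.8835, 67) (45.4847, 67)]
6. shoelace: 1541.051

Area of P3's cell: 1541.0510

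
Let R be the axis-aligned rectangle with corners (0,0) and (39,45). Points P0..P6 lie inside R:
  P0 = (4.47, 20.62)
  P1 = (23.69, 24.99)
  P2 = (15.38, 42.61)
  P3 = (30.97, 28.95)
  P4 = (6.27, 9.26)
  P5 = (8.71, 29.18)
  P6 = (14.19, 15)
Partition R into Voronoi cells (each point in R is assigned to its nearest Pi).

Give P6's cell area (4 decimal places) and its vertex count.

Area of P6's cell: 356.6303 (6 vertices)

1. box [0,39]×[0,45]: [(0, 0) (39, 0) (39, 45) (0, 45)]
2. ⊥bis P6·P0 via (9.33,17.81): [(0, 1.6734) (0, 0) (39, 0) (39, 45) (25.051, 45)]  |A|=1212.3136
3. ⊥bis P6·P1 via (18.94,19.995): [(13.5545, 25.1164) (0, 1.6734) (0, 0) (39, 0) (39, 0.9189)]  |A|=512.8017
4. ⊥bis P6·P2 via (14.785,28.805): [(13.5545, 25.1164) (0, 1.6734) (0, 0) (39, 0) (39, 0.9189)]  |A|=512.8017
5. ⊥bis P6·P3 via (22.58,21.975): [(13.5545, 25.1164) (0, 1.6734) (0, 0) (39, 0) (39, 0.9189)]  |A|=512.8017
6. ⊥bis P6·P4 via (10.23,12.13): [(13.5545, 25.1164) (7.9026, 15.3413) (19.0212, 0) (39, 0) (39, 0.9189)]  |A|=360.2847
7. ⊥bis P6·P5 via (11.45,22.09): [(15.2092, 23.5428) (11.9067, 22.2665) (7.9026, 15.3413) (19.0212, 0) (39, 0) (39, 0.9189)]  |A|=356.6303
8. canonical 6-gon: [(15.2092, 23.5428) (11.9067, 22.2665) (7.9026, 15.3413) (19.0212, 0) (39, 0) (39, 0.9189)]
9. shoelace: 356.6303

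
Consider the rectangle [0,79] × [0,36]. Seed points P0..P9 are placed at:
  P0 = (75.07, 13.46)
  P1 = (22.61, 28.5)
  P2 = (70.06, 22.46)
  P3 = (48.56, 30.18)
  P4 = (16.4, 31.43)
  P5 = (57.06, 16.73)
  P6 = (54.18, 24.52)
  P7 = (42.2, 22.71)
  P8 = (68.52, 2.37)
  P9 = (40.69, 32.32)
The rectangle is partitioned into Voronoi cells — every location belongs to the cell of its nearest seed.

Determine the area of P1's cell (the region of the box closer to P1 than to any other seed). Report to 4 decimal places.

Area of P1's cell: 561.9679

1. box [0,79]×[0,36]: [(0, 0) (79, 0) (79, 36) (0, 36)]
2. ⊥bis P1·P0 via (48.84,20.98): [(0, 0) (42.8251, 0) (53.1462, 36) (0, 36)]  |A|=1727.4834
3. ⊥bis P1·P2 via (46.335,25.48): [(0, 0) (42.8251, 0) (43.3044, 1.6716) (47.6741, 36) (0, 36)]  |A|=1633.5601
4. ⊥bis P1·P3 via (35.585,29.34): [(0, 0) (37.4845, 0) (35.1538, 36) (0, 36)]  |A|=1307.4894
5. ⊥bis P1·P4 via (19.505,29.965): [(5.3669, 0) (37.4845, 0) (35.1538, 36) (22.3524, 36)]  |A|=808.541
6. ⊥bis P1·P5 via (39.835,22.615): [(5.3669, 0) (32.1085, 0) (36.6281, 13.2285) (35.1538, 36) (22.3524, 36)]  |A|=772.9829
7. ⊥bis P1·P6 via (38.395,26.51): [(5.3669, 0) (32.1085, 0) (36.6281, 13.2285) (35.1538, 36) (22.3524, 36)]  |A|=772.9829
8. ⊥bis P1·P7 via (32.405,25.605): [(5.3669, 0) (24.8372, 0) (35.212, 35.1021) (35.1538, 36) (22.3524, 36)]  |A|=586.5682
9. ⊥bis P1·P8 via (45.565,15.435): [(5.3669, 0) (24.8372, 0) (35.212, 35.1021) (35.1538, 36) (22.3524, 36)]  |A|=586.5682
10. ⊥bis P1·P9 via (31.65,30.41): [(5.3669, 0) (24.8372, 0) (32.5567, 26.1184) (30.4689, 36) (22.3524, 36)]  |A|=561.9679
11. canonical 5-gon: [(5.3669, 0) (24.8372, 0) (32.5567, 26.1184) (30.4689, 36) (22.3524, 36)]
12. shoelace: 561.9679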